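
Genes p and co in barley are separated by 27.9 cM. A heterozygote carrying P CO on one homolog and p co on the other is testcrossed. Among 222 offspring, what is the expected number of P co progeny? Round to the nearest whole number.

31

A map distance of 27.9 cM corresponds to a recombination frequency of 0.279.
The F1 is P CO / p co, so P co is a recombinant gamete class with expected frequency r/2 = 0.279/2 = 0.1395.
Expected number = 0.1395 × 222 = 30.97 ≈ 31.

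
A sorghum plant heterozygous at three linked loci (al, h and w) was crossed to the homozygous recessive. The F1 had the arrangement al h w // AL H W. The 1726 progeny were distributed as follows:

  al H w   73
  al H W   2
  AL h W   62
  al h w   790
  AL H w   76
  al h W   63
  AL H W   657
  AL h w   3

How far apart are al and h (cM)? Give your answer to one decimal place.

The two rarest classes, AL h w and al H W, are the double crossovers. Comparing them with the parentals, only the al allele has switched, so al is the middle locus and the order is w – al – h.
Crossovers in the al–h interval produce the single-crossover classes al H w and AL h W (73 + 62 = 135) plus the double crossovers (5).
RF(al–h) = (135 + 5) / 1726 = 140/1726 = 0.0811 → 8.1 cM.

8.1 cM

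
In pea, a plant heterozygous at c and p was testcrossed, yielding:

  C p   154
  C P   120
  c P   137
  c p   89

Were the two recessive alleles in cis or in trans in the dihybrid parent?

The two most frequent classes are C p (154) and c P (137); these are the parental (non-recombinant) types.
So the F1 carried C p on one chromosome and c P on the other — the recessive alleles are on opposite chromosomes (trans / repulsion).

trans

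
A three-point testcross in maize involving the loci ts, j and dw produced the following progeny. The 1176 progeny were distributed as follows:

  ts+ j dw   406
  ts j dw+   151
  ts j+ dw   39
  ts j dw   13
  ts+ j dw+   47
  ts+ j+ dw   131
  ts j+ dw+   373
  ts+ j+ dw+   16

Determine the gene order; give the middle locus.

The two most frequent reciprocal classes, ts+ j dw and ts j+ dw+, are the parental types, so the F1 was ts+ j dw / ts j+ dw+.
The two rarest classes, ts j dw and ts+ j+ dw+, are the double crossovers. Comparing them with the parentals, only the ts allele has switched, so ts is the middle locus and the order is dw – ts – j.

ts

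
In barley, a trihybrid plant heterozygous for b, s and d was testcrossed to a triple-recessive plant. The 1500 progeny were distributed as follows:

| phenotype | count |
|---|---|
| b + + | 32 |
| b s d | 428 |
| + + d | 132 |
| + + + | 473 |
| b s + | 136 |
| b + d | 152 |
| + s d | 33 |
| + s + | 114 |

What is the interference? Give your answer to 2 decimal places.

0.12

The two most frequent reciprocal classes, b s d and + + +, are the parental types, so the F1 was b s d / + + +.
The two rarest classes, + s d and b + +, are the double crossovers. Comparing them with the parentals, only the b allele has switched, so b is the middle locus and the order is s – b – d.
s–b: (266 + 65)/1500 = 0.2207; b–d: (268 + 65)/1500 = 0.2220.
Expected DCO frequency = 0.2207 × 0.2220 ≈ 0.04900; observed = 65/1500 ≈ 0.04333.
Coefficient of coincidence = 0.04333/0.04900 ≈ 0.88; interference = 1 − 0.88 = 0.12.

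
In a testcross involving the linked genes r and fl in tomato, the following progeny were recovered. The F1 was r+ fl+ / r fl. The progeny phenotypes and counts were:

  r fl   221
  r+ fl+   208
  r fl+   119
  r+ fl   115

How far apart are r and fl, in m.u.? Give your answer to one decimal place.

35.3 m.u.

The recombinant classes are r+ fl and r fl+: 115 + 119 = 234.
Recombination frequency = 234/663 = 0.3529 ≈ 35.3%, i.e. 35.3 m.u.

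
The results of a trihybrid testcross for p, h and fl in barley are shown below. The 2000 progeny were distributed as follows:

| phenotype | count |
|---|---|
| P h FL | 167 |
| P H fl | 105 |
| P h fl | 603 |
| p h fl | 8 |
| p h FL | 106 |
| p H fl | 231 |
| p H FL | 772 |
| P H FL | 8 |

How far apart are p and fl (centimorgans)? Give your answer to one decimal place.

20.7 centimorgans

The two most frequent reciprocal classes, p H FL and P h fl, are the parental types, so the F1 was p H FL / P h fl.
The two rarest classes, P H FL and p h fl, are the double crossovers. Comparing them with the parentals, only the p allele has switched, so p is the middle locus and the order is h – p – fl.
Crossovers in the p–fl interval produce the single-crossover classes p H fl and P h FL (231 + 167 = 398) plus the double crossovers (16).
RF(p–fl) = (398 + 16) / 2000 = 414/2000 = 0.2070 → 20.7 centimorgans.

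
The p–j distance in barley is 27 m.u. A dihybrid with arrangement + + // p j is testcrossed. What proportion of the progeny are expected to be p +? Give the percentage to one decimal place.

A map distance of 27 m.u. corresponds to a recombination frequency of 0.270.
The F1 is + + / p j, so p + is a recombinant gamete class with expected frequency r/2 = 0.270/2 = 0.1350.
That is 0.1350 = 13.5% of the progeny.

13.5%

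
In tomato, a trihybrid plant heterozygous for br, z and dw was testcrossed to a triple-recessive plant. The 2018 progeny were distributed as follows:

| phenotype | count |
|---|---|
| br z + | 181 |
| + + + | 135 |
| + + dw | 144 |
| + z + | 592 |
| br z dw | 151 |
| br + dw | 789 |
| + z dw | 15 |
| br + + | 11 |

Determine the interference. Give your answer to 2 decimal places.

0.52

The two most frequent reciprocal classes, + z + and br + dw, are the parental types, so the F1 was + z + / br + dw.
The two rarest classes, + z dw and br + +, are the double crossovers. Comparing them with the parentals, only the dw allele has switched, so dw is the middle locus and the order is br – dw – z.
br–dw: (325 + 26)/2018 = 0.1739; dw–z: (286 + 26)/2018 = 0.1546.
Expected DCO frequency = 0.1739 × 0.1546 ≈ 0.02688; observed = 26/2018 ≈ 0.01288.
Coefficient of coincidence = 0.01288/0.02688 ≈ 0.48; interference = 1 − 0.48 = 0.52.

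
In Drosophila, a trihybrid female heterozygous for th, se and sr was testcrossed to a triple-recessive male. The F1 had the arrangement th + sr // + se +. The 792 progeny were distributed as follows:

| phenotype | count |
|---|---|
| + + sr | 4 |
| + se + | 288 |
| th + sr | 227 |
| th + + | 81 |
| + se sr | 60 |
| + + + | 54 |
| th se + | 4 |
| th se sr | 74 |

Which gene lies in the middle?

th

The two rarest classes, + + sr and th se +, are the double crossovers. Comparing them with the parentals, only the th allele has switched, so th is the middle locus and the order is sr – th – se.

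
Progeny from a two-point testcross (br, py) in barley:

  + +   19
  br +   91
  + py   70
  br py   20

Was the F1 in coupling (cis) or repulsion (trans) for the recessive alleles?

The two most frequent classes are + py (70) and br + (91); these are the parental (non-recombinant) types.
So the F1 carried + py on one chromosome and br + on the other — the recessive alleles are on opposite chromosomes (trans / repulsion).

trans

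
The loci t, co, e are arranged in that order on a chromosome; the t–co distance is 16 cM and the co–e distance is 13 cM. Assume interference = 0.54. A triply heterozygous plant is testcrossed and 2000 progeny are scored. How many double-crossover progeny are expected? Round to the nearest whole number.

19

Map distances give recombination frequencies of 0.160 and 0.130 for the two intervals.
With interference 0.54 (so coincidence = 0.46), expected double-crossover frequency = 0.160 × 0.130 × 0.46 = 0.00957.
Expected number = 0.00957 × 2000 = 19.14 ≈ 19.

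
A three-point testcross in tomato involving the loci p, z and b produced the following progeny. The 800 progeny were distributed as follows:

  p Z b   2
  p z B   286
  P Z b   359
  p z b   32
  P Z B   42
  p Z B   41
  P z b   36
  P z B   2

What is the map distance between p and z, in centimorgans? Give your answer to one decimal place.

10.1 centimorgans

The two most frequent reciprocal classes, P Z b and p z B, are the parental types, so the F1 was P Z b / p z B.
The two rarest classes, p Z b and P z B, are the double crossovers. Comparing them with the parentals, only the p allele has switched, so p is the middle locus and the order is b – p – z.
Crossovers in the p–z interval produce the single-crossover classes P z b and p Z B (36 + 41 = 77) plus the double crossovers (4).
RF(p–z) = (77 + 4) / 800 = 81/800 = 0.1013 → 10.1 centimorgans.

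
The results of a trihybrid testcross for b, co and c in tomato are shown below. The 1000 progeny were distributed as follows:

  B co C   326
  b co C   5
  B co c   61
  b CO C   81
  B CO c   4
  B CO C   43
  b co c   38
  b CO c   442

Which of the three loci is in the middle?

The two most frequent reciprocal classes, B co C and b CO c, are the parental types, so the F1 was B co C / b CO c.
The two rarest classes, b co C and B CO c, are the double crossovers. Comparing them with the parentals, only the b allele has switched, so b is the middle locus and the order is co – b – c.

b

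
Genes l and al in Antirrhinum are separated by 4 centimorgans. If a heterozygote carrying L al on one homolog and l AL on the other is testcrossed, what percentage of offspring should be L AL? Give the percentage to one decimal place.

A map distance of 4 centimorgans corresponds to a recombination frequency of 0.040.
The F1 is L al / l AL, so L AL is a recombinant gamete class with expected frequency r/2 = 0.040/2 = 0.0200.
That is 0.0200 = 2.0% of the progeny.

2.0%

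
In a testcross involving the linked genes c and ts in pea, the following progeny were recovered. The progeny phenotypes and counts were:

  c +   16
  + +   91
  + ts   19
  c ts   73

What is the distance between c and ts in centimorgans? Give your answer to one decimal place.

17.6 centimorgans

The two most frequent classes, + + (91) and c ts (73), are the parental types, so the F1 was + + / c ts.
The recombinant classes are + ts and c +: 19 + 16 = 35.
Recombination frequency = 35/199 = 0.1759 ≈ 17.6%, i.e. 17.6 centimorgans.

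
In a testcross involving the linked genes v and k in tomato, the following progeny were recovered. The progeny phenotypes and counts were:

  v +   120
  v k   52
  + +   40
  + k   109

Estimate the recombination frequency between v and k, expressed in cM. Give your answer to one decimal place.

The two most frequent classes, + k (109) and v + (120), are the parental types, so the F1 was + k / v +.
The recombinant classes are + + and v k: 40 + 52 = 92.
Recombination frequency = 92/321 = 0.2866 ≈ 28.7%, i.e. 28.7 cM.

28.7 cM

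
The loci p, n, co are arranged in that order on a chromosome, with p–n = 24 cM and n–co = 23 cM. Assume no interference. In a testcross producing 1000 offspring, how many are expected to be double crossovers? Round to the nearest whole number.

55

Map distances give recombination frequencies of 0.240 and 0.230 for the two intervals.
With no interference, expected double-crossover frequency = 0.240 × 0.230 = 0.05520.
Expected number = 0.05520 × 1000 = 55.20 ≈ 55.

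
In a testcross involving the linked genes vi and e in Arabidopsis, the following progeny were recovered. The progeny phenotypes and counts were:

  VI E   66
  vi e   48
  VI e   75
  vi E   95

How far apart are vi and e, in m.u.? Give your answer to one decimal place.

40.1 m.u.

The two most frequent classes, VI e (75) and vi E (95), are the parental types, so the F1 was VI e / vi E.
The recombinant classes are VI E and vi e: 66 + 48 = 114.
Recombination frequency = 114/284 = 0.4014 ≈ 40.1%, i.e. 40.1 m.u.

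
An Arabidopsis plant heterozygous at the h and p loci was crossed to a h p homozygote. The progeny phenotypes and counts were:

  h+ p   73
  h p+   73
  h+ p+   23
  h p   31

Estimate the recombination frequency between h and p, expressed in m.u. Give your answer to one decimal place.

27.0 m.u.

The two most frequent classes, h+ p (73) and h p+ (73), are the parental types, so the F1 was h+ p / h p+.
The recombinant classes are h+ p+ and h p: 23 + 31 = 54.
Recombination frequency = 54/200 = 0.2700 ≈ 27.0%, i.e. 27.0 m.u.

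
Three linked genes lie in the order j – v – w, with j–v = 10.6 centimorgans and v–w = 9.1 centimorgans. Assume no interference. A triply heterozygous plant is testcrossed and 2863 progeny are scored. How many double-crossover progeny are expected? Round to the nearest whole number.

Map distances give recombination frequencies of 0.106 and 0.091 for the two intervals.
With no interference, expected double-crossover frequency = 0.106 × 0.091 = 0.00965.
Expected number = 0.00965 × 2863 = 27.62 ≈ 28.

28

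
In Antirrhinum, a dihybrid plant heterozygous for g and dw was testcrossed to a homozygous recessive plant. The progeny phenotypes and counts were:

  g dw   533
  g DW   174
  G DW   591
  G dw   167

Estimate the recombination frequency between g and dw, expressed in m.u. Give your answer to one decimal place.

The two most frequent classes, G DW (591) and g dw (533), are the parental types, so the F1 was G DW / g dw.
The recombinant classes are G dw and g DW: 167 + 174 = 341.
Recombination frequency = 341/1465 = 0.2328 ≈ 23.3%, i.e. 23.3 m.u.

23.3 m.u.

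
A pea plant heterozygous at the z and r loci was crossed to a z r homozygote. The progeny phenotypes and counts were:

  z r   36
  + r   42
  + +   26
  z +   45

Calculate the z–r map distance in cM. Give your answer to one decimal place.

41.6 cM

The two most frequent classes, + r (42) and z + (45), are the parental types, so the F1 was + r / z +.
The recombinant classes are + + and z r: 26 + 36 = 62.
Recombination frequency = 62/149 = 0.4161 ≈ 41.6%, i.e. 41.6 cM.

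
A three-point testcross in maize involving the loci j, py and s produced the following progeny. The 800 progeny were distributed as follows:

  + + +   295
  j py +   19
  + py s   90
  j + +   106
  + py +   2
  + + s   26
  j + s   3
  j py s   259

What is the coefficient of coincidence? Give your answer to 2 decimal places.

0.40

The two most frequent reciprocal classes, j py s and + + +, are the parental types, so the F1 was j py s / + + +.
The two rarest classes, j + s and + py +, are the double crossovers. Comparing them with the parentals, only the py allele has switched, so py is the middle locus and the order is s – py – j.
s–py: (45 + 5)/800 = 0.0625; py–j: (196 + 5)/800 = 0.2512.
Expected DCO frequency = 0.0625 × 0.2512 ≈ 0.01570; observed = 5/800 ≈ 0.00625.
Coefficient of coincidence = 0.00625/0.01570 ≈ 0.40.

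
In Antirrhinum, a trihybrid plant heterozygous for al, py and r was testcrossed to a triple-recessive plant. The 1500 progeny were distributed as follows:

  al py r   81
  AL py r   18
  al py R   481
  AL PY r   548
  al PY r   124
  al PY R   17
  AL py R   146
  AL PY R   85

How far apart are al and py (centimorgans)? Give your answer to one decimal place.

The two most frequent reciprocal classes, AL PY r and al py R, are the parental types, so the F1 was AL PY r / al py R.
The two rarest classes, AL py r and al PY R, are the double crossovers. Comparing them with the parentals, only the py allele has switched, so py is the middle locus and the order is r – py – al.
Crossovers in the py–al interval produce the single-crossover classes al PY r and AL py R (124 + 146 = 270) plus the double crossovers (35).
RF(py–al) = (270 + 35) / 1500 = 305/1500 = 0.2033 → 20.3 centimorgans.

20.3 centimorgans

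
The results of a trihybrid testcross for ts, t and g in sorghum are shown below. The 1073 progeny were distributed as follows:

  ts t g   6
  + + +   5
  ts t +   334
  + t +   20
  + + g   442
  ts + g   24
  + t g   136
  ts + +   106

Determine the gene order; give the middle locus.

The two most frequent reciprocal classes, + + g and ts t +, are the parental types, so the F1 was + + g / ts t +.
The two rarest classes, + + + and ts t g, are the double crossovers. Comparing them with the parentals, only the g allele has switched, so g is the middle locus and the order is ts – g – t.

g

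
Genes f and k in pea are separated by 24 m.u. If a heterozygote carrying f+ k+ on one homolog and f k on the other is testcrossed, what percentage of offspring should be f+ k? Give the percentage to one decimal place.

12.0%

A map distance of 24 m.u. corresponds to a recombination frequency of 0.240.
The F1 is f+ k+ / f k, so f+ k is a recombinant gamete class with expected frequency r/2 = 0.240/2 = 0.1200.
That is 0.1200 = 12.0% of the progeny.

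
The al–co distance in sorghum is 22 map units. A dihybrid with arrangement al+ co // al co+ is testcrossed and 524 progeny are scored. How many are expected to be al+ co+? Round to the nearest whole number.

58

A map distance of 22 map units corresponds to a recombination frequency of 0.220.
The F1 is al+ co / al co+, so al+ co+ is a recombinant gamete class with expected frequency r/2 = 0.220/2 = 0.1100.
Expected number = 0.1100 × 524 = 57.64 ≈ 58.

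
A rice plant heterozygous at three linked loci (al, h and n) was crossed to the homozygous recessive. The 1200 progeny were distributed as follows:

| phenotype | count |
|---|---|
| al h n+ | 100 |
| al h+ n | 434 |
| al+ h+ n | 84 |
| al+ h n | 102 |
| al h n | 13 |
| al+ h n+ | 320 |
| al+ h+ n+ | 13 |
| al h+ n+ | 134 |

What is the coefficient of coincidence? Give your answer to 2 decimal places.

0.57

The two most frequent reciprocal classes, al h+ n and al+ h n+, are the parental types, so the F1 was al h+ n / al+ h n+.
The two rarest classes, al h n and al+ h+ n+, are the double crossovers. Comparing them with the parentals, only the h allele has switched, so h is the middle locus and the order is al – h – n.
al–h: (184 + 26)/1200 = 0.1750; h–n: (236 + 26)/1200 = 0.2183.
Expected DCO frequency = 0.1750 × 0.2183 ≈ 0.03820; observed = 26/1200 ≈ 0.02167.
Coefficient of coincidence = 0.02167/0.03820 ≈ 0.57.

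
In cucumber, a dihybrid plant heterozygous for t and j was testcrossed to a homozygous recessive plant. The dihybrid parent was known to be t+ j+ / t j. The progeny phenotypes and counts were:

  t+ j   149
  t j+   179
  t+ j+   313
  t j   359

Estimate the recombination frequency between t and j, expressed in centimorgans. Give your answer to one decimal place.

The recombinant classes are t+ j and t j+: 149 + 179 = 328.
Recombination frequency = 328/1000 = 0.3280 ≈ 32.8%, i.e. 32.8 centimorgans.

32.8 centimorgans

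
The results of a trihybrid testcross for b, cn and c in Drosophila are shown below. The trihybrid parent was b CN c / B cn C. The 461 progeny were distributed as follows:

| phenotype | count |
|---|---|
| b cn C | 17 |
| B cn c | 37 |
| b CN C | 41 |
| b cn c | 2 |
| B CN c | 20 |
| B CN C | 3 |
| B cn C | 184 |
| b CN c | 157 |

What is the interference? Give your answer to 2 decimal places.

The two rarest classes, b cn c and B CN C, are the double crossovers. Comparing them with the parentals, only the cn allele has switched, so cn is the middle locus and the order is c – cn – b.
c–cn: (78 + 5)/461 = 0.1800; cn–b: (37 + 5)/461 = 0.0911.
Expected DCO frequency = 0.1800 × 0.0911 ≈ 0.01640; observed = 5/461 ≈ 0.01085.
Coefficient of coincidence = 0.01085/0.01640 ≈ 0.66; interference = 1 − 0.66 = 0.34.

0.34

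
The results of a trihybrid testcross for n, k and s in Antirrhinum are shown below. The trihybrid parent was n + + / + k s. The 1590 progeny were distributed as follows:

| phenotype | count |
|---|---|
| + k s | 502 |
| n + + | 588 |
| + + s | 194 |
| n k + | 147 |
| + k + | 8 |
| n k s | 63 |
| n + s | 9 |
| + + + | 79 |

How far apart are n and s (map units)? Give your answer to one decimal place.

10.0 map units

The two rarest classes, n + s and + k +, are the double crossovers. Comparing them with the parentals, only the s allele has switched, so s is the middle locus and the order is k – s – n.
Crossovers in the s–n interval produce the single-crossover classes + + + and n k s (79 + 63 = 142) plus the double crossovers (17).
RF(s–n) = (142 + 17) / 1590 = 159/1590 = 0.1000 → 10.0 map units.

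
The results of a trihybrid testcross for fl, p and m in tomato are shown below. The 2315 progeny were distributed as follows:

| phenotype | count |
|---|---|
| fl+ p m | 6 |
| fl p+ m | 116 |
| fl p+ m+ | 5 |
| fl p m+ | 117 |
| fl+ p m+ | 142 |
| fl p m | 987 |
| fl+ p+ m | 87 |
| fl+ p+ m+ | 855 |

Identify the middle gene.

The two most frequent reciprocal classes, fl+ p+ m+ and fl p m, are the parental types, so the F1 was fl+ p+ m+ / fl p m.
The two rarest classes, fl p+ m+ and fl+ p m, are the double crossovers. Comparing them with the parentals, only the fl allele has switched, so fl is the middle locus and the order is m – fl – p.

fl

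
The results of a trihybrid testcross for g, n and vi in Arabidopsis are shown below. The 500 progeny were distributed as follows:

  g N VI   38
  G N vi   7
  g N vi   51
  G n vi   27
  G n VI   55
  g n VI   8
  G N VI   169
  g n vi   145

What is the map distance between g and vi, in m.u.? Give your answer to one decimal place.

16.0 m.u.

The two most frequent reciprocal classes, G N VI and g n vi, are the parental types, so the F1 was G N VI / g n vi.
The two rarest classes, G N vi and g n VI, are the double crossovers. Comparing them with the parentals, only the vi allele has switched, so vi is the middle locus and the order is n – vi – g.
Crossovers in the vi–g interval produce the single-crossover classes g N VI and G n vi (38 + 27 = 65) plus the double crossovers (15).
RF(vi–g) = (65 + 15) / 500 = 80/500 = 0.1600 → 16.0 m.u.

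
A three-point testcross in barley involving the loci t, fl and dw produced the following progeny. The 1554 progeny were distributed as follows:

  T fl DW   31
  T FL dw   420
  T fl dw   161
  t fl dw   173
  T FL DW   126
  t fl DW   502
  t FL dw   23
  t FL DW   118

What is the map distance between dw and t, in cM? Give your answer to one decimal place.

The two most frequent reciprocal classes, t fl DW and T FL dw, are the parental types, so the F1 was t fl DW / T FL dw.
The two rarest classes, T fl DW and t FL dw, are the double crossovers. Comparing them with the parentals, only the t allele has switched, so t is the middle locus and the order is dw – t – fl.
Crossovers in the dw–t interval produce the single-crossover classes t fl dw and T FL DW (173 + 126 = 299) plus the double crossovers (54).
RF(dw–t) = (299 + 54) / 1554 = 353/1554 = 0.2272 → 22.7 cM.

22.7 cM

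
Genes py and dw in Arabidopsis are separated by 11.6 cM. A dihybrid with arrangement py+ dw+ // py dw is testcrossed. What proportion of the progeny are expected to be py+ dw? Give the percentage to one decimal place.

A map distance of 11.6 cM corresponds to a recombination frequency of 0.116.
The F1 is py+ dw+ / py dw, so py+ dw is a recombinant gamete class with expected frequency r/2 = 0.116/2 = 0.0580.
That is 0.0580 = 5.8% of the progeny.

5.8%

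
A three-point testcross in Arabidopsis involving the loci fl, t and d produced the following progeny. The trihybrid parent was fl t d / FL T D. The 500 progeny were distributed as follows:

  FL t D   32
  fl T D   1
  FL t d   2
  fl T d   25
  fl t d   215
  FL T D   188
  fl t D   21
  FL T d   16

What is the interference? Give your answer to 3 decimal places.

0.375

The two rarest classes, FL t d and fl T D, are the double crossovers. Comparing them with the parentals, only the fl allele has switched, so fl is the middle locus and the order is t – fl – d.
t–fl: (57 + 3)/500 = 0.1200; fl–d: (37 + 3)/500 = 0.0800.
Expected DCO frequency = 0.1200 × 0.0800 ≈ 0.00960; observed = 3/500 ≈ 0.00600.
Coefficient of coincidence = 0.00600/0.00960 ≈ 0.625; interference = 1 − 0.625 = 0.375.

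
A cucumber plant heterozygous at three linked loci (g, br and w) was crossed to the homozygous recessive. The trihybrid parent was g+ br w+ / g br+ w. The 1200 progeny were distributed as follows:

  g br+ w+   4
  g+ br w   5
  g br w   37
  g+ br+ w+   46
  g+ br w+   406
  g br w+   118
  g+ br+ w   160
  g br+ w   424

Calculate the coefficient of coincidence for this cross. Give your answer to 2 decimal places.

The two rarest classes, g+ br w and g br+ w+, are the double crossovers. Comparing them with the parentals, only the w allele has switched, so w is the middle locus and the order is g – w – br.
g–w: (278 + 9)/1200 = 0.2392; w–br: (83 + 9)/1200 = 0.0767.
Expected DCO frequency = 0.2392 × 0.0767 ≈ 0.01835; observed = 9/1200 ≈ 0.00750.
Coefficient of coincidence = 0.00750/0.01835 ≈ 0.41.

0.41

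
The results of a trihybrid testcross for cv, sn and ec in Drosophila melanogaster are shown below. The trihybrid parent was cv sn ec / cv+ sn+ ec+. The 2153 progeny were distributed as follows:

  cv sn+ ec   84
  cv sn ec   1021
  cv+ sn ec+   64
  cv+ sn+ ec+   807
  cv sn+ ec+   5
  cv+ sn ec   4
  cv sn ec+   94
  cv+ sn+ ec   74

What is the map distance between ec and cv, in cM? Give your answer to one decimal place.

8.2 cM

The two rarest classes, cv+ sn ec and cv sn+ ec+, are the double crossovers. Comparing them with the parentals, only the cv allele has switched, so cv is the middle locus and the order is ec – cv – sn.
Crossovers in the ec–cv interval produce the single-crossover classes cv sn ec+ and cv+ sn+ ec (94 + 74 = 168) plus the double crossovers (9).
RF(ec–cv) = (168 + 9) / 2153 = 177/2153 = 0.0822 → 8.2 cM.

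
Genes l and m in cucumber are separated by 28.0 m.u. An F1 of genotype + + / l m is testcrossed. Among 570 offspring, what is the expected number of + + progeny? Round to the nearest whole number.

A map distance of 28.0 m.u. corresponds to a recombination frequency of 0.280.
The F1 is + + / l m, so + + is a parental gamete class with expected frequency (1 − r)/2 = 0.720/2 = 0.3600.
Expected number = 0.3600 × 570 = 205.20 ≈ 205.

205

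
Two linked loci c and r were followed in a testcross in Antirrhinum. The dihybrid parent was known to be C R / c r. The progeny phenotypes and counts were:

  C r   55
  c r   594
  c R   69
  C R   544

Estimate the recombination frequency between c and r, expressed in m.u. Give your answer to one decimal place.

9.8 m.u.

The recombinant classes are C r and c R: 55 + 69 = 124.
Recombination frequency = 124/1262 = 0.0983 ≈ 9.8%, i.e. 9.8 m.u.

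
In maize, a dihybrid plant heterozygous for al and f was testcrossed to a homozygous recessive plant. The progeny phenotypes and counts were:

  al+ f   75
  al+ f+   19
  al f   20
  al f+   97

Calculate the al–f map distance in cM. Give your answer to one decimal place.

18.5 cM

The two most frequent classes, al+ f (75) and al f+ (97), are the parental types, so the F1 was al+ f / al f+.
The recombinant classes are al+ f+ and al f: 19 + 20 = 39.
Recombination frequency = 39/211 = 0.1848 ≈ 18.5%, i.e. 18.5 cM.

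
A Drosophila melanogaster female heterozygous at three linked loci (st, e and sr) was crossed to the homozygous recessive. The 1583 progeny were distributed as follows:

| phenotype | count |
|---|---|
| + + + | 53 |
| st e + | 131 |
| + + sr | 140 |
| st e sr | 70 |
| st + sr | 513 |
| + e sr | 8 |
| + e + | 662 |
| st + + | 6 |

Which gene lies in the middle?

The two most frequent reciprocal classes, st + sr and + e +, are the parental types, so the F1 was st + sr / + e +.
The two rarest classes, st + + and + e sr, are the double crossovers. Comparing them with the parentals, only the sr allele has switched, so sr is the middle locus and the order is st – sr – e.

sr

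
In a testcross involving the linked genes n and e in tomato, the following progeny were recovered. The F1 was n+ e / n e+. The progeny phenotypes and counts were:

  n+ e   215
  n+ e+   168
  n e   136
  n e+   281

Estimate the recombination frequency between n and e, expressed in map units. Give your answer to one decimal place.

38.0 map units

The recombinant classes are n+ e+ and n e: 168 + 136 = 304.
Recombination frequency = 304/800 = 0.3800 ≈ 38.0%, i.e. 38.0 map units.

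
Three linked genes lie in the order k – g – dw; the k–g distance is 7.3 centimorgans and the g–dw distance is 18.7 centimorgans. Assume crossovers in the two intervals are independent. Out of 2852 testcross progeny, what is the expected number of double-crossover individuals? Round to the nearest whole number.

39

Map distances give recombination frequencies of 0.073 and 0.187 for the two intervals.
With no interference, expected double-crossover frequency = 0.073 × 0.187 = 0.01365.
Expected number = 0.01365 × 2852 = 38.93 ≈ 39.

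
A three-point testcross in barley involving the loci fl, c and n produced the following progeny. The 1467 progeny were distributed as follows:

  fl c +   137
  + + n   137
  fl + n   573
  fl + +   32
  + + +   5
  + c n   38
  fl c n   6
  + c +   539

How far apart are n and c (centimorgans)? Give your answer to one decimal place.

The two most frequent reciprocal classes, + c + and fl + n, are the parental types, so the F1 was + c + / fl + n.
The two rarest classes, + + + and fl c n, are the double crossovers. Comparing them with the parentals, only the c allele has switched, so c is the middle locus and the order is fl – c – n.
Crossovers in the c–n interval produce the single-crossover classes + c n and fl + + (38 + 32 = 70) plus the double crossovers (11).
RF(c–n) = (70 + 11) / 1467 = 81/1467 = 0.0552 → 5.5 centimorgans.

5.5 centimorgans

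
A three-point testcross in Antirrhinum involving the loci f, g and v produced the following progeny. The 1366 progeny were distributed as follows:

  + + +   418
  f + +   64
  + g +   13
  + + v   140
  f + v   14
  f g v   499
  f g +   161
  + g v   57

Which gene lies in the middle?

The two most frequent reciprocal classes, + + + and f g v, are the parental types, so the F1 was + + + / f g v.
The two rarest classes, + g + and f + v, are the double crossovers. Comparing them with the parentals, only the g allele has switched, so g is the middle locus and the order is f – g – v.

g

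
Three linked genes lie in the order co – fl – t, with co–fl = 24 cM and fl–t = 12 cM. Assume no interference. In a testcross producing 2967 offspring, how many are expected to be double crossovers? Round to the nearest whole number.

85

Map distances give recombination frequencies of 0.240 and 0.120 for the two intervals.
With no interference, expected double-crossover frequency = 0.240 × 0.120 = 0.02880.
Expected number = 0.02880 × 2967 = 85.45 ≈ 85.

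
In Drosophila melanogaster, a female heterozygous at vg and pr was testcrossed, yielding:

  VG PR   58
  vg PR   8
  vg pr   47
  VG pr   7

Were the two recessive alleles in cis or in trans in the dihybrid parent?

cis

The two most frequent classes are VG PR (58) and vg pr (47); these are the parental (non-recombinant) types.
So the F1 carried VG PR on one chromosome and vg pr on the other — the recessive alleles are on the same chromosome (cis / coupling).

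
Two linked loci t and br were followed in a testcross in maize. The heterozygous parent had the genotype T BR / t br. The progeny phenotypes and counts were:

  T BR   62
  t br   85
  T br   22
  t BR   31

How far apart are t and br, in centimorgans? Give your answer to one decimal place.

The recombinant classes are T br and t BR: 22 + 31 = 53.
Recombination frequency = 53/200 = 0.2650 ≈ 26.5%, i.e. 26.5 centimorgans.

26.5 centimorgans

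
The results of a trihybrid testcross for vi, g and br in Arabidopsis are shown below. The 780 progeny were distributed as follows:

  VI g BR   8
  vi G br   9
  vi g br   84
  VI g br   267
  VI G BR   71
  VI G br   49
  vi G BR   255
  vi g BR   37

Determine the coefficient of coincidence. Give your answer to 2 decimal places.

The two most frequent reciprocal classes, VI g br and vi G BR, are the parental types, so the F1 was VI g br / vi G BR.
The two rarest classes, VI g BR and vi G br, are the double crossovers. Comparing them with the parentals, only the br allele has switched, so br is the middle locus and the order is g – br – vi.
g–br: (86 + 17)/780 = 0.1321; br–vi: (155 + 17)/780 = 0.2205.
Expected DCO frequency = 0.1321 × 0.2205 ≈ 0.02913; observed = 17/780 ≈ 0.02179.
Coefficient of coincidence = 0.02179/0.02913 ≈ 0.75.

0.75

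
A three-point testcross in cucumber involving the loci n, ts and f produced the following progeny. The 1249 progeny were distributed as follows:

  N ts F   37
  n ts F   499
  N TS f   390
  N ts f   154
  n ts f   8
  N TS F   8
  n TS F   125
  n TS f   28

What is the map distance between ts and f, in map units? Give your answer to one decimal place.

The two most frequent reciprocal classes, N TS f and n ts F, are the parental types, so the F1 was N TS f / n ts F.
The two rarest classes, N TS F and n ts f, are the double crossovers. Comparing them with the parentals, only the f allele has switched, so f is the middle locus and the order is ts – f – n.
Crossovers in the ts–f interval produce the single-crossover classes N ts f and n TS F (154 + 125 = 279) plus the double crossovers (16).
RF(ts–f) = (279 + 16) / 1249 = 295/1249 = 0.2362 → 23.6 map units.

23.6 map units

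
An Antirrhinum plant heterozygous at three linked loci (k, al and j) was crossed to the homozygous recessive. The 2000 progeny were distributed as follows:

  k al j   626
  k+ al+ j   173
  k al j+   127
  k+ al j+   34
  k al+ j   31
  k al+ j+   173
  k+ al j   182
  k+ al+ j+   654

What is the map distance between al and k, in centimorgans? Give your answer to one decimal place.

21.0 centimorgans

The two most frequent reciprocal classes, k+ al+ j+ and k al j, are the parental types, so the F1 was k+ al+ j+ / k al j.
The two rarest classes, k+ al j+ and k al+ j, are the double crossovers. Comparing them with the parentals, only the al allele has switched, so al is the middle locus and the order is k – al – j.
Crossovers in the k–al interval produce the single-crossover classes k al+ j+ and k+ al j (173 + 182 = 355) plus the double crossovers (65).
RF(k–al) = (355 + 65) / 2000 = 420/2000 = 0.2100 → 21.0 centimorgans.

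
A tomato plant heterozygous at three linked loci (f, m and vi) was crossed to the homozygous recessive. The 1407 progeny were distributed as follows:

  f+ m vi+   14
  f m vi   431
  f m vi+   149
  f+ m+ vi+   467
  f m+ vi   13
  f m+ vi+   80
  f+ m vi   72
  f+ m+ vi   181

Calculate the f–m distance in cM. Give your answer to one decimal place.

12.7 cM

The two most frequent reciprocal classes, f+ m+ vi+ and f m vi, are the parental types, so the F1 was f+ m+ vi+ / f m vi.
The two rarest classes, f+ m vi+ and f m+ vi, are the double crossovers. Comparing them with the parentals, only the m allele has switched, so m is the middle locus and the order is vi – m – f.
Crossovers in the m–f interval produce the single-crossover classes f m+ vi+ and f+ m vi (80 + 72 = 152) plus the double crossovers (27).
RF(m–f) = (152 + 27) / 1407 = 179/1407 = 0.1272 → 12.7 cM.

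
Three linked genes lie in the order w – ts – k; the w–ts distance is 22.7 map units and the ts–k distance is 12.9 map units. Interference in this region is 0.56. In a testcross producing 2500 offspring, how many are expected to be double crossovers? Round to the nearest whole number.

Map distances give recombination frequencies of 0.227 and 0.129 for the two intervals.
With interference 0.56 (so coincidence = 0.44), expected double-crossover frequency = 0.227 × 0.129 × 0.44 = 0.01288.
Expected number = 0.01288 × 2500 = 32.21 ≈ 32.

32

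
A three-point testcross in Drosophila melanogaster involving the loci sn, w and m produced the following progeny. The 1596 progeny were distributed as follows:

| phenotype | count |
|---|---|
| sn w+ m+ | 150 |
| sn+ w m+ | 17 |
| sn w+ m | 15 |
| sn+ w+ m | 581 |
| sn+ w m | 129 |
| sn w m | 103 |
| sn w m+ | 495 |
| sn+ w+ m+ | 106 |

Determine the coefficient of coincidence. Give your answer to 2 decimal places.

The two most frequent reciprocal classes, sn+ w+ m and sn w m+, are the parental types, so the F1 was sn+ w+ m / sn w m+.
The two rarest classes, sn w+ m and sn+ w m+, are the double crossovers. Comparing them with the parentals, only the sn allele has switched, so sn is the middle locus and the order is w – sn – m.
w–sn: (279 + 32)/1596 = 0.1949; sn–m: (209 + 32)/1596 = 0.1510.
Expected DCO frequency = 0.1949 × 0.1510 ≈ 0.02943; observed = 32/1596 ≈ 0.02005.
Coefficient of coincidence = 0.02005/0.02943 ≈ 0.68.

0.68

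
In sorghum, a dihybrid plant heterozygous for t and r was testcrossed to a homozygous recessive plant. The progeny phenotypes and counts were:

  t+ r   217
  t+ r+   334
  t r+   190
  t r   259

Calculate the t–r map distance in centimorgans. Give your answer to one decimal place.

40.7 centimorgans

The two most frequent classes, t+ r+ (334) and t r (259), are the parental types, so the F1 was t+ r+ / t r.
The recombinant classes are t+ r and t r+: 217 + 190 = 407.
Recombination frequency = 407/1000 = 0.4070 ≈ 40.7%, i.e. 40.7 centimorgans.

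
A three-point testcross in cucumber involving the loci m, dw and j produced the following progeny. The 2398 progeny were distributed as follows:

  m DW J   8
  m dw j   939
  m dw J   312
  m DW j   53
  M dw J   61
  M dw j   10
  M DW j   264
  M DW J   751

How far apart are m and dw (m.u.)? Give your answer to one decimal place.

5.5 m.u.

The two most frequent reciprocal classes, M DW J and m dw j, are the parental types, so the F1 was M DW J / m dw j.
The two rarest classes, m DW J and M dw j, are the double crossovers. Comparing them with the parentals, only the m allele has switched, so m is the middle locus and the order is dw – m – j.
Crossovers in the dw–m interval produce the single-crossover classes M dw J and m DW j (61 + 53 = 114) plus the double crossovers (18).
RF(dw–m) = (114 + 18) / 2398 = 132/2398 = 0.0550 → 5.5 m.u.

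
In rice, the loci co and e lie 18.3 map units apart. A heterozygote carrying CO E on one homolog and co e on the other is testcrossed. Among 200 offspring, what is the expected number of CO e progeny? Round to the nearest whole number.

18

A map distance of 18.3 map units corresponds to a recombination frequency of 0.183.
The F1 is CO E / co e, so CO e is a recombinant gamete class with expected frequency r/2 = 0.183/2 = 0.0915.
Expected number = 0.0915 × 200 = 18.30 ≈ 18.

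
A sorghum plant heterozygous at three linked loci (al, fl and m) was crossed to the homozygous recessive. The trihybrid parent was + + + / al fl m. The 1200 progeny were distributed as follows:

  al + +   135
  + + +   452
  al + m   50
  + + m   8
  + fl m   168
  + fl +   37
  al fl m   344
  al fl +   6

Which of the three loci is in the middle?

m

The two rarest classes, + + m and al fl +, are the double crossovers. Comparing them with the parentals, only the m allele has switched, so m is the middle locus and the order is al – m – fl.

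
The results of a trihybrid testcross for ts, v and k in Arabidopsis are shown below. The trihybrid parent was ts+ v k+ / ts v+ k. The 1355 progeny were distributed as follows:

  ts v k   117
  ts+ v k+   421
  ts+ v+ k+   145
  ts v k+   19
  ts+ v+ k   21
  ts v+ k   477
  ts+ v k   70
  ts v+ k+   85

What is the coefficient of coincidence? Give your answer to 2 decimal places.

0.92

The two rarest classes, ts v k+ and ts+ v+ k, are the double crossovers. Comparing them with the parentals, only the ts allele has switched, so ts is the middle locus and the order is k – ts – v.
k–ts: (155 + 40)/1355 = 0.1439; ts–v: (262 + 40)/1355 = 0.2229.
Expected DCO frequency = 0.1439 × 0.2229 ≈ 0.03208; observed = 40/1355 ≈ 0.02952.
Coefficient of coincidence = 0.02952/0.03208 ≈ 0.92.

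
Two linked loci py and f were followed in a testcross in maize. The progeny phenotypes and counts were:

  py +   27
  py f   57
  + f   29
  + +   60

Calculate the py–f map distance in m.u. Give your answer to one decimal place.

32.4 m.u.

The two most frequent classes, + + (60) and py f (57), are the parental types, so the F1 was + + / py f.
The recombinant classes are + f and py +: 29 + 27 = 56.
Recombination frequency = 56/173 = 0.3237 ≈ 32.4%, i.e. 32.4 m.u.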